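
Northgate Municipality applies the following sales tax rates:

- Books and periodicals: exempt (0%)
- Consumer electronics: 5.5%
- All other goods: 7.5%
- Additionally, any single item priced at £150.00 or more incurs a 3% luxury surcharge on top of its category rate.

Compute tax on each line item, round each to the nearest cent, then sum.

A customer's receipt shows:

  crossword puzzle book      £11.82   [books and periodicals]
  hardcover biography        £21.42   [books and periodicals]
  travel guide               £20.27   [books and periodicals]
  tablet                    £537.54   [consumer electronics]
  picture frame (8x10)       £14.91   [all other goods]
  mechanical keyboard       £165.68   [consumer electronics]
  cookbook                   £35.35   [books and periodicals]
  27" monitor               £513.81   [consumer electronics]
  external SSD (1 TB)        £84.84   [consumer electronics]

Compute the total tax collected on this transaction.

£109.23

Crossword puzzle book £11.82: books and periodicals → 0% → £0.00
Hardcover biography £21.42: books and periodicals → 0% → £0.00
Travel guide £20.27: books and periodicals → 0% → £0.00
Tablet £537.54: consumer electronics → 5.5% + 3% surcharge = 8.5% → £45.69
Picture frame (8x10) £14.91: all other goods → 7.5% → £1.12
Mechanical keyboard £165.68: consumer electronics → 5.5% + 3% surcharge = 8.5% → £14.08
Cookbook £35.35: books and periodicals → 0% → £0.00
27" monitor £513.81: consumer electronics → 5.5% + 3% surcharge = 8.5% → £43.67
External SSD (1 TB) £84.84: consumer electronics → 5.5% → £4.67
Total tax = £45.69 + £1.12 + £14.08 + £43.67 + £4.67 = £109.23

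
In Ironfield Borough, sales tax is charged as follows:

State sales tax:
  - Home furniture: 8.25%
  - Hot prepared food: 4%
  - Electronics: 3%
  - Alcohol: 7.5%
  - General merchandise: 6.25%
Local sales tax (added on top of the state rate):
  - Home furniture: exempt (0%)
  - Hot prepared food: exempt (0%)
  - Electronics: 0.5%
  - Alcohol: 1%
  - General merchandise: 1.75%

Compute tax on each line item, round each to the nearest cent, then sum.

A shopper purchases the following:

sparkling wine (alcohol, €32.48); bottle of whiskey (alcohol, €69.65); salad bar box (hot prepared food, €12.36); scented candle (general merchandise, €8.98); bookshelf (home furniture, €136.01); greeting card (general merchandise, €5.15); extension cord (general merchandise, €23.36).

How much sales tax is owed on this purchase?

Sparkling wine €32.48: alcohol → 7.5% + 1% local = 8.5% → €2.76
Bottle of whiskey €69.65: alcohol → 7.5% + 1% local = 8.5% → €5.92
Salad bar box €12.36: hot prepared food → 4% + 0% local = 4% → €0.49
Scented candle €8.98: general merchandise → 6.25% + 1.75% local = 8% → €0.72
Bookshelf €136.01: home furniture → 8.25% + 0% local = 8.25% → €11.22
Greeting card €5.15: general merchandise → 6.25% + 1.75% local = 8% → €0.41
Extension cord €23.36: general merchandise → 6.25% + 1.75% local = 8% → €1.87
Total tax = €2.76 + €5.92 + €0.49 + €0.72 + €11.22 + €0.41 + €1.87 = €23.39

€23.39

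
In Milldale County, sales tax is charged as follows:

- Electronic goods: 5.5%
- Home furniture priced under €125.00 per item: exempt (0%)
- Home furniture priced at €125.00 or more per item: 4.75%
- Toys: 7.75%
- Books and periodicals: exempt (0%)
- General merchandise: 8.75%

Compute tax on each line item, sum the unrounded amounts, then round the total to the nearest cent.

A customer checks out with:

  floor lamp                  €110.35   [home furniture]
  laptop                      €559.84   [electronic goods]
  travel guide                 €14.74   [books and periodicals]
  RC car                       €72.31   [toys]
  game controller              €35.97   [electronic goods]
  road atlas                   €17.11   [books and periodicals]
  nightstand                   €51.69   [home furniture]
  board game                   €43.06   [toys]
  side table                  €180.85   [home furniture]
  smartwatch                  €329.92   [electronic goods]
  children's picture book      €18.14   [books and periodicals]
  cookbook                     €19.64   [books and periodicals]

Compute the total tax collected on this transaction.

Floor lamp €110.35: home furniture, under €125.00 → 0% → €0.00
Laptop €559.84: electronic goods → 5.5% → €30.7912
Travel guide €14.74: books and periodicals → 0% → €0.00
RC car €72.31: toys → 7.75% → €5.604025
Game controller €35.97: electronic goods → 5.5% → €1.97835
Road atlas €17.11: books and periodicals → 0% → €0.00
Nightstand €51.69: home furniture, under €125.00 → 0% → €0.00
Board game €43.06: toys → 7.75% → €3.33715
Side table €180.85: home furniture, €125.00 or more → 4.75% → €8.590375
Smartwatch €329.92: electronic goods → 5.5% → €18.1456
Children's picture book €18.14: books and periodicals → 0% → €0.00
Cookbook €19.64: books and periodicals → 0% → €0.00
Unrounded tax sum = €68.4467 → €68.45

€68.45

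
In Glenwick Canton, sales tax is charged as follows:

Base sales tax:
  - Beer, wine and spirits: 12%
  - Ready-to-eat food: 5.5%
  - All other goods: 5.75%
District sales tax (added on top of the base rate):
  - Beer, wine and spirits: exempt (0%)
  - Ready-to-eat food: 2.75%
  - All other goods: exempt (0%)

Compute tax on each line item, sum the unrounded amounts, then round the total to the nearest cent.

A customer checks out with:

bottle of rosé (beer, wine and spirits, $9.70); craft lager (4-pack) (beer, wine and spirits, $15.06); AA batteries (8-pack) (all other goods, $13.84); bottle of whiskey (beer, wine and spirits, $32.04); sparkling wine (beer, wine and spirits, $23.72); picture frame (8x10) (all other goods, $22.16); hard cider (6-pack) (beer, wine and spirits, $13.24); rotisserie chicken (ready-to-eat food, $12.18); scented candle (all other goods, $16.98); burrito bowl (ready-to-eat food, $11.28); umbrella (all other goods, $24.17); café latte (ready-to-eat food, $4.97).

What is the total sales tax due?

$18.03

Bottle of rosé $9.70: beer, wine and spirits → 12% + 0% district = 12% → $1.164
Craft lager (4-pack) $15.06: beer, wine and spirits → 12% + 0% district = 12% → $1.8072
AA batteries (8-pack) $13.84: all other goods → 5.75% + 0% district = 5.75% → $0.7958
Bottle of whiskey $32.04: beer, wine and spirits → 12% + 0% district = 12% → $3.8448
Sparkling wine $23.72: beer, wine and spirits → 12% + 0% district = 12% → $2.8464
Picture frame (8x10) $22.16: all other goods → 5.75% + 0% district = 5.75% → $1.2742
Hard cider (6-pack) $13.24: beer, wine and spirits → 12% + 0% district = 12% → $1.5888
Rotisserie chicken $12.18: ready-to-eat food → 5.5% + 2.75% district = 8.25% → $1.00485
Scented candle $16.98: all other goods → 5.75% + 0% district = 5.75% → $0.97635
Burrito bowl $11.28: ready-to-eat food → 5.5% + 2.75% district = 8.25% → $0.9306
Umbrella $24.17: all other goods → 5.75% + 0% district = 5.75% → $1.389775
Café latte $4.97: ready-to-eat food → 5.5% + 2.75% district = 8.25% → $0.410025
Unrounded tax sum = $18.0328 → $18.03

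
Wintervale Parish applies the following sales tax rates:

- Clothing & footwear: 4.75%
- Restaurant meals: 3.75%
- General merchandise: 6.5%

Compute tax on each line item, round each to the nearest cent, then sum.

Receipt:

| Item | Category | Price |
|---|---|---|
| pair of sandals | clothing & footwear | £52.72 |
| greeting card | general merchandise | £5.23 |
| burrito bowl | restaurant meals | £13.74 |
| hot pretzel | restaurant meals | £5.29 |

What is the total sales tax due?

£3.56

Pair of sandals £52.72: clothing & footwear → 4.75% → £2.50
Greeting card £5.23: general merchandise → 6.5% → £0.34
Burrito bowl £13.74: restaurant meals → 3.75% → £0.52
Hot pretzel £5.29: restaurant meals → 3.75% → £0.20
Total tax = £2.50 + £0.34 + £0.52 + £0.20 = £3.56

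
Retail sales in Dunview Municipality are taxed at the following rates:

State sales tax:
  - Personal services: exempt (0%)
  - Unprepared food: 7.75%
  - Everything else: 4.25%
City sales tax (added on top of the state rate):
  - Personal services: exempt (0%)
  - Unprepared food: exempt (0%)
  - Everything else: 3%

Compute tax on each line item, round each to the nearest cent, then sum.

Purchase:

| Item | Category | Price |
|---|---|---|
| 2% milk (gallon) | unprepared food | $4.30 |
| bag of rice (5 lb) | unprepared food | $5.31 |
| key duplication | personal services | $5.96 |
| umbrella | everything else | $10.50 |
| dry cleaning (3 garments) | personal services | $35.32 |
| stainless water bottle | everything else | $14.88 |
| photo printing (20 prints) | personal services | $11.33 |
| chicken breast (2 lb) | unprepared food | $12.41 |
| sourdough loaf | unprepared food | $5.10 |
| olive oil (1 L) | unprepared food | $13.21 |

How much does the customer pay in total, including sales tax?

2% milk (gallon) $4.30: unprepared food → 7.75% + 0% city = 7.75% → $0.33
Bag of rice (5 lb) $5.31: unprepared food → 7.75% + 0% city = 7.75% → $0.41
Key duplication $5.96: personal services → 0% + 0% city = 0% → $0.00
Umbrella $10.50: everything else → 4.25% + 3% city = 7.25% → $0.76
Dry cleaning (3 garments) $35.32: personal services → 0% + 0% city = 0% → $0.00
Stainless water bottle $14.88: everything else → 4.25% + 3% city = 7.25% → $1.08
Photo printing (20 prints) $11.33: personal services → 0% + 0% city = 0% → $0.00
Chicken breast (2 lb) $12.41: unprepared food → 7.75% + 0% city = 7.75% → $0.96
Sourdough loaf $5.10: unprepared food → 7.75% + 0% city = 7.75% → $0.40
Olive oil (1 L) $13.21: unprepared food → 7.75% + 0% city = 7.75% → $1.02
Subtotal = $118.32; tax = $4.96; total due = $123.28

$123.28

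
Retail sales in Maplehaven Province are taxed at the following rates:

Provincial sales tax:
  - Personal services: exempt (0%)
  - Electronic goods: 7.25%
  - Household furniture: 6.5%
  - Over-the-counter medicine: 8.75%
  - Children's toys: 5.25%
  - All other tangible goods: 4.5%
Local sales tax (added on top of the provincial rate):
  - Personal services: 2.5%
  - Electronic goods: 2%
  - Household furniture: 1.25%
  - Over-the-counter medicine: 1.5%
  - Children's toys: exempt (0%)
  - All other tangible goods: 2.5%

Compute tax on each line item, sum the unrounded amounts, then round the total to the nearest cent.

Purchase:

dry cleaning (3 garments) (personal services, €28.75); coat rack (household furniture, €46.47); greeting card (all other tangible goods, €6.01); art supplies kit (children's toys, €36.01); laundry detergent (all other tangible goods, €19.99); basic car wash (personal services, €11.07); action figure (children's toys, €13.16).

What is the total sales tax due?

Dry cleaning (3 garments) €28.75: personal services → 0% + 2.5% local = 2.5% → €0.71875
Coat rack €46.47: household furniture → 6.5% + 1.25% local = 7.75% → €3.601425
Greeting card €6.01: all other tangible goods → 4.5% + 2.5% local = 7% → €0.4207
Art supplies kit €36.01: children's toys → 5.25% + 0% local = 5.25% → €1.890525
Laundry detergent €19.99: all other tangible goods → 4.5% + 2.5% local = 7% → €1.3993
Basic car wash €11.07: personal services → 0% + 2.5% local = 2.5% → €0.27675
Action figure €13.16: children's toys → 5.25% + 0% local = 5.25% → €0.6909
Unrounded tax sum = €8.99835 → €9.00

€9.00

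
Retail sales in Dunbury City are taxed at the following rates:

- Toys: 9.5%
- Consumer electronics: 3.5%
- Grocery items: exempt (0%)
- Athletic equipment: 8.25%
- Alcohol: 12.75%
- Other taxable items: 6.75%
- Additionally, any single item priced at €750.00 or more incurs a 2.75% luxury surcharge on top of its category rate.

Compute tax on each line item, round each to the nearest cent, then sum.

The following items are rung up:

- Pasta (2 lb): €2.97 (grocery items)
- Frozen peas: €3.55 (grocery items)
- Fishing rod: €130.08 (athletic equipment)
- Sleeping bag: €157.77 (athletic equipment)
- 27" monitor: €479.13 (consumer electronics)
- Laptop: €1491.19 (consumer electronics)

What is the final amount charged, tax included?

€2398.41

Pasta (2 lb) €2.97: grocery items → 0% → €0.00
Frozen peas €3.55: grocery items → 0% → €0.00
Fishing rod €130.08: athletic equipment → 8.25% → €10.73
Sleeping bag €157.77: athletic equipment → 8.25% → €13.02
27" monitor €479.13: consumer electronics → 3.5% → €16.77
Laptop €1491.19: consumer electronics → 3.5% + 2.75% surcharge = 6.25% → €93.20
Subtotal = €2264.69; tax = €133.72; total due = €2398.41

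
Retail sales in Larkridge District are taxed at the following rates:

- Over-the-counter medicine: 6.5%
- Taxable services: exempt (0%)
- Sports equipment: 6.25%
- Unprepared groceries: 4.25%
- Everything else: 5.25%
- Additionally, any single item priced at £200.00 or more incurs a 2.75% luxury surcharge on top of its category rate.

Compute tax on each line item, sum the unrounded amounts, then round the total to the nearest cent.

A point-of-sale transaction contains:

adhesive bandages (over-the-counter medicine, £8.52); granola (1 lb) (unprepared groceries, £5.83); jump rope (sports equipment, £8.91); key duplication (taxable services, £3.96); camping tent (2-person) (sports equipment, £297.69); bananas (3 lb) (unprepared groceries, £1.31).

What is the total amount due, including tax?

£354.43

Adhesive bandages £8.52: over-the-counter medicine → 6.5% → £0.5538
Granola (1 lb) £5.83: unprepared groceries → 4.25% → £0.247775
Jump rope £8.91: sports equipment → 6.25% → £0.556875
Key duplication £3.96: taxable services → 0% → £0.00
Camping tent (2-person) £297.69: sports equipment → 6.25% + 2.75% surcharge = 9% → £26.7921
Bananas (3 lb) £1.31: unprepared groceries → 4.25% → £0.055675
Subtotal = £326.22; unrounded tax = £28.206225 → £28.21; total due = £354.43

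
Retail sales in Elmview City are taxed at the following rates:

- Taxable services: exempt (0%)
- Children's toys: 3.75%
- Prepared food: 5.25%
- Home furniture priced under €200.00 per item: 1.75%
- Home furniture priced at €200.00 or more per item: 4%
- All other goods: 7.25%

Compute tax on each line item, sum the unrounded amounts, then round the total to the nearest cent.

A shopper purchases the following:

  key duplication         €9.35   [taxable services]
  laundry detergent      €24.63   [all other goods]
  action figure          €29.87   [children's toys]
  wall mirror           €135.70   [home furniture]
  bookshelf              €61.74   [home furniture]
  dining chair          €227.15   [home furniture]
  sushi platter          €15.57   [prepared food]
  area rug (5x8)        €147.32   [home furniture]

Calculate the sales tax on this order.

€18.84

Key duplication €9.35: taxable services → 0% → €0.00
Laundry detergent €24.63: all other goods → 7.25% → €1.785675
Action figure €29.87: children's toys → 3.75% → €1.120125
Wall mirror €135.70: home furniture, under €200.00 → 1.75% → €2.37475
Bookshelf €61.74: home furniture, under €200.00 → 1.75% → €1.08045
Dining chair €227.15: home furniture, €200.00 or more → 4% → €9.086
Sushi platter €15.57: prepared food → 5.25% → €0.817425
Area rug (5x8) €147.32: home furniture, under €200.00 → 1.75% → €2.5781
Unrounded tax sum = €18.842525 → €18.84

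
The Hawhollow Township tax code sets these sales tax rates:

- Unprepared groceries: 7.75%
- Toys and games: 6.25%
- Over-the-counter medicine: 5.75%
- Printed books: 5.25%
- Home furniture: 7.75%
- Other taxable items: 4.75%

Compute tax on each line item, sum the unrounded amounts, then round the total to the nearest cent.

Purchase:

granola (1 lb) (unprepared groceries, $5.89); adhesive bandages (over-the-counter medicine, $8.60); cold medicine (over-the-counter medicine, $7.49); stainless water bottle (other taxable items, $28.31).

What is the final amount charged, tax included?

$53.02

Granola (1 lb) $5.89: unprepared groceries → 7.75% → $0.456475
Adhesive bandages $8.60: over-the-counter medicine → 5.75% → $0.4945
Cold medicine $7.49: over-the-counter medicine → 5.75% → $0.430675
Stainless water bottle $28.31: other taxable items → 4.75% → $1.344725
Subtotal = $50.29; unrounded tax = $2.726375 → $2.73; total due = $53.02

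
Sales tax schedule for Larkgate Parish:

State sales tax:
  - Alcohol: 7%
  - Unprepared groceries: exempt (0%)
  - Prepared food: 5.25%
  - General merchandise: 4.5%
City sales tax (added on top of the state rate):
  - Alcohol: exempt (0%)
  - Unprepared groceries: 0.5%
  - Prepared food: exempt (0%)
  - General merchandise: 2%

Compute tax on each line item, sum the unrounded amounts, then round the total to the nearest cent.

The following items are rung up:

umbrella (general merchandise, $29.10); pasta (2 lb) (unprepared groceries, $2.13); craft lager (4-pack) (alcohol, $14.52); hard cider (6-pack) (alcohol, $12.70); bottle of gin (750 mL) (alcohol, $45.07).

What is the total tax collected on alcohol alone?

$5.06

Craft lager (4-pack) $14.52: alcohol → 7% + 0% city = 7% → $1.0164
Hard cider (6-pack) $12.70: alcohol → 7% + 0% city = 7% → $0.889
Bottle of gin (750 mL) $45.07: alcohol → 7% + 0% city = 7% → $3.1549
Tax on alcohol: unrounded sum = $5.0603 → $5.06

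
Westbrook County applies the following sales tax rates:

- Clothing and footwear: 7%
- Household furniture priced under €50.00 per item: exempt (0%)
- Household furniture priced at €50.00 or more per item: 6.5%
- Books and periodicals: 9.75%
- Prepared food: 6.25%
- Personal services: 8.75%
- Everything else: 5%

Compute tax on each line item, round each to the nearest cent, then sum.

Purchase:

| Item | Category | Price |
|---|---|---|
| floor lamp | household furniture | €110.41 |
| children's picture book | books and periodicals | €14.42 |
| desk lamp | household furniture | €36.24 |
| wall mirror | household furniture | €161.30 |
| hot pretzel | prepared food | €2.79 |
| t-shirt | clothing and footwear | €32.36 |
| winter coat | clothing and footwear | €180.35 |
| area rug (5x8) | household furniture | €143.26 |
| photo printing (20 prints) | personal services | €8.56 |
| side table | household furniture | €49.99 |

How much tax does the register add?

€44.19

Floor lamp €110.41: household furniture, €50.00 or more → 6.5% → €7.18
Children's picture book €14.42: books and periodicals → 9.75% → €1.41
Desk lamp €36.24: household furniture, under €50.00 → 0% → €0.00
Wall mirror €161.30: household furniture, €50.00 or more → 6.5% → €10.48
Hot pretzel €2.79: prepared food → 6.25% → €0.17
T-shirt €32.36: clothing and footwear → 7% → €2.27
Winter coat €180.35: clothing and footwear → 7% → €12.62
Area rug (5x8) €143.26: household furniture, €50.00 or more → 6.5% → €9.31
Photo printing (20 prints) €8.56: personal services → 8.75% → €0.75
Side table €49.99: household furniture, under €50.00 → 0% → €0.00
Total tax = €7.18 + €1.41 + €10.48 + €0.17 + €2.27 + €12.62 + €9.31 + €0.75 = €44.19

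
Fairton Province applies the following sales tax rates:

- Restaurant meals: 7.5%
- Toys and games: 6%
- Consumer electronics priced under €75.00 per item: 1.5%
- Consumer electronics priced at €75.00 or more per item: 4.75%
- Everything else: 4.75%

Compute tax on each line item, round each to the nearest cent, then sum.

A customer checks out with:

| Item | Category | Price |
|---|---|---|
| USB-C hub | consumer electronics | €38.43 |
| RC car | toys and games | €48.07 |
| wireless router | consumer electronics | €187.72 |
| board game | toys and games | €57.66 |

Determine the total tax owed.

€15.84

USB-C hub €38.43: consumer electronics, under €75.00 → 1.5% → €0.58
RC car €48.07: toys and games → 6% → €2.88
Wireless router €187.72: consumer electronics, €75.00 or more → 4.75% → €8.92
Board game €57.66: toys and games → 6% → €3.46
Total tax = €0.58 + €2.88 + €8.92 + €3.46 = €15.84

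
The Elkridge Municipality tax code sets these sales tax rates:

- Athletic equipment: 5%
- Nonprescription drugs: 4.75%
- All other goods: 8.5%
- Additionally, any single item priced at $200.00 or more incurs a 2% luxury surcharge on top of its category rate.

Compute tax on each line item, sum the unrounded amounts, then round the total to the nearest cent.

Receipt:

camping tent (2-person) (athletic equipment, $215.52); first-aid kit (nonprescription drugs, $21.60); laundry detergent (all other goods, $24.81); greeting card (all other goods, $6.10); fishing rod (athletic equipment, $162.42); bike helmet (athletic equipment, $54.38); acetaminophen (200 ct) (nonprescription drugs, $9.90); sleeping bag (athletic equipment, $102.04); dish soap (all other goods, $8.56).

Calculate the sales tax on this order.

$35.88

Camping tent (2-person) $215.52: athletic equipment → 5% + 2% surcharge = 7% → $15.0864
First-aid kit $21.60: nonprescription drugs → 4.75% → $1.026
Laundry detergent $24.81: all other goods → 8.5% → $2.10885
Greeting card $6.10: all other goods → 8.5% → $0.5185
Fishing rod $162.42: athletic equipment → 5% → $8.121
Bike helmet $54.38: athletic equipment → 5% → $2.719
Acetaminophen (200 ct) $9.90: nonprescription drugs → 4.75% → $0.47025
Sleeping bag $102.04: athletic equipment → 5% → $5.102
Dish soap $8.56: all other goods → 8.5% → $0.7276
Unrounded tax sum = $35.8796 → $35.88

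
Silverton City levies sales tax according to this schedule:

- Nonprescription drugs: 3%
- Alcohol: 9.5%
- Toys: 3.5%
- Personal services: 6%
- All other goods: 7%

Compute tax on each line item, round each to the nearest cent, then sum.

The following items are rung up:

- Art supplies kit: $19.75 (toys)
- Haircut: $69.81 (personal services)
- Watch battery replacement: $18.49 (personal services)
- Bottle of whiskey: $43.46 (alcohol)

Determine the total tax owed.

$10.12

Art supplies kit $19.75: toys → 3.5% → $0.69
Haircut $69.81: personal services → 6% → $4.19
Watch battery replacement $18.49: personal services → 6% → $1.11
Bottle of whiskey $43.46: alcohol → 9.5% → $4.13
Total tax = $0.69 + $4.19 + $1.11 + $4.13 = $10.12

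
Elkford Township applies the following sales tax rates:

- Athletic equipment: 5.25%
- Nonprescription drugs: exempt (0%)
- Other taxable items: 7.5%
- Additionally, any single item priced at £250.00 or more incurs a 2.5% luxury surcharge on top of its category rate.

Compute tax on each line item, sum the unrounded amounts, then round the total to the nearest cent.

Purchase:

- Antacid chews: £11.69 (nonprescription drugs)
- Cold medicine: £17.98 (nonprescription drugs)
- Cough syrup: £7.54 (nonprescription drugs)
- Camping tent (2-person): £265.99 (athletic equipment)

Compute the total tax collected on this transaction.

£20.61

Antacid chews £11.69: nonprescription drugs → 0% → £0.00
Cold medicine £17.98: nonprescription drugs → 0% → £0.00
Cough syrup £7.54: nonprescription drugs → 0% → £0.00
Camping tent (2-person) £265.99: athletic equipment → 5.25% + 2.5% surcharge = 7.75% → £20.614225
Unrounded tax sum = £20.614225 → £20.61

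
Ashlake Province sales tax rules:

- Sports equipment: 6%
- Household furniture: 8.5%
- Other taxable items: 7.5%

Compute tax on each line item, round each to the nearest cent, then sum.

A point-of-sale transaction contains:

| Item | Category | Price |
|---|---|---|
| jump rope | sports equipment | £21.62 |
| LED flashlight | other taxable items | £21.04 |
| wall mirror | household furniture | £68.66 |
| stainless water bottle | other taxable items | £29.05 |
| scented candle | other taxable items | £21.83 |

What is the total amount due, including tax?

Jump rope £21.62: sports equipment → 6% → £1.30
LED flashlight £21.04: other taxable items → 7.5% → £1.58
Wall mirror £68.66: household furniture → 8.5% → £5.84
Stainless water bottle £29.05: other taxable items → 7.5% → £2.18
Scented candle £21.83: other taxable items → 7.5% → £1.64
Subtotal = £162.20; tax = £12.54; total due = £174.74

£174.74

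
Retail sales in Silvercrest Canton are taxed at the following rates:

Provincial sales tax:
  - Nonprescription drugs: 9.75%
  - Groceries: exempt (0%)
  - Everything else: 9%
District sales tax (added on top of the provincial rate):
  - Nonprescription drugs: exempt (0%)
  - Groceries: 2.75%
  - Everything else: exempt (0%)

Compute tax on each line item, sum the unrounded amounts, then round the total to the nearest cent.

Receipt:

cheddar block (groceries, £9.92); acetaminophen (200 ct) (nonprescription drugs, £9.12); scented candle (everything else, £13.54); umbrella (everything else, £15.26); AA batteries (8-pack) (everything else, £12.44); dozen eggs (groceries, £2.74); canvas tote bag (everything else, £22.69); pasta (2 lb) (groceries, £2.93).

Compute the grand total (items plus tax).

Cheddar block £9.92: groceries → 0% + 2.75% district = 2.75% → £0.2728
Acetaminophen (200 ct) £9.12: nonprescription drugs → 9.75% + 0% district = 9.75% → £0.8892
Scented candle £13.54: everything else → 9% + 0% district = 9% → £1.2186
Umbrella £15.26: everything else → 9% + 0% district = 9% → £1.3734
AA batteries (8-pack) £12.44: everything else → 9% + 0% district = 9% → £1.1196
Dozen eggs £2.74: groceries → 0% + 2.75% district = 2.75% → £0.07535
Canvas tote bag £22.69: everything else → 9% + 0% district = 9% → £2.0421
Pasta (2 lb) £2.93: groceries → 0% + 2.75% district = 2.75% → £0.080575
Subtotal = £88.64; unrounded tax = £7.071625 → £7.07; total due = £95.71

£95.71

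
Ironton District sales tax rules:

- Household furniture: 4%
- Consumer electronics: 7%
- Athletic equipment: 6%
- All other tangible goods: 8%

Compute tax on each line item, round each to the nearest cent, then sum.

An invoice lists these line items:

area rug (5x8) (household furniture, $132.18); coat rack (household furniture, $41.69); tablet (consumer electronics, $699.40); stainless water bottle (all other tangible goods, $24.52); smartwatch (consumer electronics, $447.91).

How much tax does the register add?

Area rug (5x8) $132.18: household furniture → 4% → $5.29
Coat rack $41.69: household furniture → 4% → $1.67
Tablet $699.40: consumer electronics → 7% → $48.96
Stainless water bottle $24.52: all other tangible goods → 8% → $1.96
Smartwatch $447.91: consumer electronics → 7% → $31.35
Total tax = $5.29 + $1.67 + $48.96 + $1.96 + $31.35 = $89.23

$89.23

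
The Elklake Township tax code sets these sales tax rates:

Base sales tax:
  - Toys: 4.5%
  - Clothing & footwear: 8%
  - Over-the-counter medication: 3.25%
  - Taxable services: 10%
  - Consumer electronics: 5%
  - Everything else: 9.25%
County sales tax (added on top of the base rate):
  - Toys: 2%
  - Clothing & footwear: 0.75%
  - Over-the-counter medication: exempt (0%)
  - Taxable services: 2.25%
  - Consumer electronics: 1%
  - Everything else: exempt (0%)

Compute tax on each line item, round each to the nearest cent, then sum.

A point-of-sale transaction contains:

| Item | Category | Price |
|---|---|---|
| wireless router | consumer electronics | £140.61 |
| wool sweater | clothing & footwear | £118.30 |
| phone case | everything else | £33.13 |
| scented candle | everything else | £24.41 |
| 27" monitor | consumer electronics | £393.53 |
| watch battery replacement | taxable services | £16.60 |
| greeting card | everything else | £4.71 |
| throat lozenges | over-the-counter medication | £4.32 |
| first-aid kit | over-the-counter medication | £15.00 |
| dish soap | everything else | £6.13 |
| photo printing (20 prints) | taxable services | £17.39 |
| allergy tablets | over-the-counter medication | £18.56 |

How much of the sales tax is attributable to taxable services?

£4.16

Watch battery replacement £16.60: taxable services → 10% + 2.25% county = 12.25% → £2.03
Photo printing (20 prints) £17.39: taxable services → 10% + 2.25% county = 12.25% → £2.13
Tax on taxable services = £2.03 + £2.13 = £4.16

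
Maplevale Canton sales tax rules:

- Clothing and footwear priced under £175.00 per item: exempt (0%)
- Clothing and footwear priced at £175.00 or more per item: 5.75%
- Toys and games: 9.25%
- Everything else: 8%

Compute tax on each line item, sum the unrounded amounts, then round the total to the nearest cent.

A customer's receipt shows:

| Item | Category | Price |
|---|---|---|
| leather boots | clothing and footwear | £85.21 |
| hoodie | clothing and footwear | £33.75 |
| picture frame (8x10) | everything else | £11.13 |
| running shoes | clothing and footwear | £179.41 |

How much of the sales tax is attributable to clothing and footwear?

£10.32

Leather boots £85.21: clothing and footwear, under £175.00 → 0% → £0.00
Hoodie £33.75: clothing and footwear, under £175.00 → 0% → £0.00
Running shoes £179.41: clothing and footwear, £175.00 or more → 5.75% → £10.316075
Tax on clothing and footwear: unrounded sum = £10.316075 → £10.32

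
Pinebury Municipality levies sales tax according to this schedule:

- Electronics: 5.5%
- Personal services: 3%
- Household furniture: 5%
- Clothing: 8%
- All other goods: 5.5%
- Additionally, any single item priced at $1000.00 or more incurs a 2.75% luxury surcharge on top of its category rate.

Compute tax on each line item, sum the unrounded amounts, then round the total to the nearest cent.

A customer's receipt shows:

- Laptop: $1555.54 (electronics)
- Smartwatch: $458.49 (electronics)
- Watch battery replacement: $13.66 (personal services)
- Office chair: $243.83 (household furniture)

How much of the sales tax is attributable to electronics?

$153.55

Laptop $1555.54: electronics → 5.5% + 2.75% surcharge = 8.25% → $128.33205
Smartwatch $458.49: electronics → 5.5% → $25.21695
Tax on electronics: unrounded sum = $153.549 → $153.55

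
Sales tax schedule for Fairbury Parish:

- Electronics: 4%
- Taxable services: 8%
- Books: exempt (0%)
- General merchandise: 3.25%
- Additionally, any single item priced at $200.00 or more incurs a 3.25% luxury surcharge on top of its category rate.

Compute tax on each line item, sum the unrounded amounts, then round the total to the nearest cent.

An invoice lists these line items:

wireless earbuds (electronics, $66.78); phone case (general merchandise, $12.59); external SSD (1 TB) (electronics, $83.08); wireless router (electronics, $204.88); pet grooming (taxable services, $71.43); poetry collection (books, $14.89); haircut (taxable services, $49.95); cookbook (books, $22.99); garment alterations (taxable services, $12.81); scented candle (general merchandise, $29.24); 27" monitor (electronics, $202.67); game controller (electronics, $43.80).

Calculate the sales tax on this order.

Wireless earbuds $66.78: electronics → 4% → $2.6712
Phone case $12.59: general merchandise → 3.25% → $0.409175
External SSD (1 TB) $83.08: electronics → 4% → $3.3232
Wireless router $204.88: electronics → 4% + 3.25% surcharge = 7.25% → $14.8538
Pet grooming $71.43: taxable services → 8% → $5.7144
Poetry collection $14.89: books → 0% → $0.00
Haircut $49.95: taxable services → 8% → $3.996
Cookbook $22.99: books → 0% → $0.00
Garment alterations $12.81: taxable services → 8% → $1.0248
Scented candle $29.24: general merchandise → 3.25% → $0.9503
27" monitor $202.67: electronics → 4% + 3.25% surcharge = 7.25% → $14.693575
Game controller $43.80: electronics → 4% → $1.752
Unrounded tax sum = $49.38845 → $49.39

$49.39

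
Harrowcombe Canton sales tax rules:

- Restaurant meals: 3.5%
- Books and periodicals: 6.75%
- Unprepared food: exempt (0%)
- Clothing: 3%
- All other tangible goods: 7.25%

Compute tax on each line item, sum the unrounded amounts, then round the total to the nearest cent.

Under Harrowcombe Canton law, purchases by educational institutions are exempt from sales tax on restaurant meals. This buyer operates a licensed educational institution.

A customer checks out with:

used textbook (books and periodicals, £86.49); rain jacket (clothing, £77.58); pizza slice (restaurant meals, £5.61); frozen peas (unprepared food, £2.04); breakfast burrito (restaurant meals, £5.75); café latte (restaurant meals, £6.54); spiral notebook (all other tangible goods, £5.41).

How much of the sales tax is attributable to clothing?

£2.33

Rain jacket £77.58: clothing → 3% → £2.3274
Tax on clothing: unrounded sum = £2.3274 → £2.33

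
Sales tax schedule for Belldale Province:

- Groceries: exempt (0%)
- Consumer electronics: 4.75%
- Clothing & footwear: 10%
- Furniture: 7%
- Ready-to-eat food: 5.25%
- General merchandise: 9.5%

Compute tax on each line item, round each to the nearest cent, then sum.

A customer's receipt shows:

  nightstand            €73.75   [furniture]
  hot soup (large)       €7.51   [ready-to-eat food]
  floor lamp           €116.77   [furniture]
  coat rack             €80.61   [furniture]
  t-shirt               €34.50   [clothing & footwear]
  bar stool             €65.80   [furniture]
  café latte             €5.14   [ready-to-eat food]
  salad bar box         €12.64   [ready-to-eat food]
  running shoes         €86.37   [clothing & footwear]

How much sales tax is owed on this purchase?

Nightstand €73.75: furniture → 7% → €5.16
Hot soup (large) €7.51: ready-to-eat food → 5.25% → €0.39
Floor lamp €116.77: furniture → 7% → €8.17
Coat rack €80.61: furniture → 7% → €5.64
T-shirt €34.50: clothing & footwear → 10% → €3.45
Bar stool €65.80: furniture → 7% → €4.61
Café latte €5.14: ready-to-eat food → 5.25% → €0.27
Salad bar box €12.64: ready-to-eat food → 5.25% → €0.66
Running shoes €86.37: clothing & footwear → 10% → €8.64
Total tax = €5.16 + €0.39 + €8.17 + €5.64 + €3.45 + €4.61 + €0.27 + €0.66 + €8.64 = €36.99

€36.99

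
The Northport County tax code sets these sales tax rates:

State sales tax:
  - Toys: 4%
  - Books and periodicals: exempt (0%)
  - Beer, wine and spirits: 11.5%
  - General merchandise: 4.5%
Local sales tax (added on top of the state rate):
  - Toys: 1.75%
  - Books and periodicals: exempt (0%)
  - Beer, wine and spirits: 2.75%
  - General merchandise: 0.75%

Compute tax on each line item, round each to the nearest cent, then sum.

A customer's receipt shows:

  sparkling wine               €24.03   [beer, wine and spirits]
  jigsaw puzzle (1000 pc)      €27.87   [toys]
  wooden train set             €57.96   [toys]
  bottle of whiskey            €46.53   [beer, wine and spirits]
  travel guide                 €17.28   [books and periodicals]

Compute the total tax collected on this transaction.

Sparkling wine €24.03: beer, wine and spirits → 11.5% + 2.75% local = 14.25% → €3.42
Jigsaw puzzle (1000 pc) €27.87: toys → 4% + 1.75% local = 5.75% → €1.60
Wooden train set €57.96: toys → 4% + 1.75% local = 5.75% → €3.33
Bottle of whiskey €46.53: beer, wine and spirits → 11.5% + 2.75% local = 14.25% → €6.63
Travel guide €17.28: books and periodicals → 0% + 0% local = 0% → €0.00
Total tax = €3.42 + €1.60 + €3.33 + €6.63 = €14.98

€14.98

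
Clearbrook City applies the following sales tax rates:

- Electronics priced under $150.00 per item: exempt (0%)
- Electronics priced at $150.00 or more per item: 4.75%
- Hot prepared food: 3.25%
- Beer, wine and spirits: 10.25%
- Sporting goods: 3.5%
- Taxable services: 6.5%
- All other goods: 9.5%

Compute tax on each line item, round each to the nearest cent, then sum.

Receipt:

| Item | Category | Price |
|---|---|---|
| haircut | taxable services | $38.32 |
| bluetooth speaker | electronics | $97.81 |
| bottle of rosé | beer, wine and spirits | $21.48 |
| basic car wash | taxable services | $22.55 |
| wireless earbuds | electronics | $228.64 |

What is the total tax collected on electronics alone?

$10.86

Bluetooth speaker $97.81: electronics, under $150.00 → 0% → $0.00
Wireless earbuds $228.64: electronics, $150.00 or more → 4.75% → $10.86
Tax on electronics = $0.00 + $10.86 = $10.86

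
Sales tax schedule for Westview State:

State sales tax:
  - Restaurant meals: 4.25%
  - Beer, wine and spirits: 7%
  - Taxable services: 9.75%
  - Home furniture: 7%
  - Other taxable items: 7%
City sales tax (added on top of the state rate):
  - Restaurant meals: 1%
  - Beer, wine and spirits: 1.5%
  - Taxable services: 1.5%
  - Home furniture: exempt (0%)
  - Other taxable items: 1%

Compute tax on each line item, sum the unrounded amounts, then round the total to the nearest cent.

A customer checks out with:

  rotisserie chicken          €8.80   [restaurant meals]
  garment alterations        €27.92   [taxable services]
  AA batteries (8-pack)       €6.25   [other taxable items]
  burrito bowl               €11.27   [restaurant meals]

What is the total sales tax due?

Rotisserie chicken €8.80: restaurant meals → 4.25% + 1% city = 5.25% → €0.462
Garment alterations €27.92: taxable services → 9.75% + 1.5% city = 11.25% → €3.141
AA batteries (8-pack) €6.25: other taxable items → 7% + 1% city = 8% → €0.50
Burrito bowl €11.27: restaurant meals → 4.25% + 1% city = 5.25% → €0.591675
Unrounded tax sum = €4.694675 → €4.69

€4.69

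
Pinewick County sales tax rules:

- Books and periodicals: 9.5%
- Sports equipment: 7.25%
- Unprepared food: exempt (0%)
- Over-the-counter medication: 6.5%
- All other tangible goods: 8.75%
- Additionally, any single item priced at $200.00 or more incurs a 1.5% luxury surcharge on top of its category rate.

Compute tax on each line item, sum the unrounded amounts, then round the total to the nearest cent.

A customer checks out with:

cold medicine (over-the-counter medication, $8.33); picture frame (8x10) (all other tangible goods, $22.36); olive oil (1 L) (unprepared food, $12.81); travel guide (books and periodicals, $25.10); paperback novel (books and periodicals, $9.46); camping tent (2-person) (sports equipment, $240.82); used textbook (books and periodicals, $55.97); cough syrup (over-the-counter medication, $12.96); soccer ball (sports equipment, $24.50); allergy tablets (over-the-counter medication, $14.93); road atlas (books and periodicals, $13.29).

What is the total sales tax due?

$37.02

Cold medicine $8.33: over-the-counter medication → 6.5% → $0.54145
Picture frame (8x10) $22.36: all other tangible goods → 8.75% → $1.9565
Olive oil (1 L) $12.81: unprepared food → 0% → $0.00
Travel guide $25.10: books and periodicals → 9.5% → $2.3845
Paperback novel $9.46: books and periodicals → 9.5% → $0.8987
Camping tent (2-person) $240.82: sports equipment → 7.25% + 1.5% surcharge = 8.75% → $21.07175
Used textbook $55.97: books and periodicals → 9.5% → $5.31715
Cough syrup $12.96: over-the-counter medication → 6.5% → $0.8424
Soccer ball $24.50: sports equipment → 7.25% → $1.77625
Allergy tablets $14.93: over-the-counter medication → 6.5% → $0.97045
Road atlas $13.29: books and periodicals → 9.5% → $1.26255
Unrounded tax sum = $37.0217 → $37.02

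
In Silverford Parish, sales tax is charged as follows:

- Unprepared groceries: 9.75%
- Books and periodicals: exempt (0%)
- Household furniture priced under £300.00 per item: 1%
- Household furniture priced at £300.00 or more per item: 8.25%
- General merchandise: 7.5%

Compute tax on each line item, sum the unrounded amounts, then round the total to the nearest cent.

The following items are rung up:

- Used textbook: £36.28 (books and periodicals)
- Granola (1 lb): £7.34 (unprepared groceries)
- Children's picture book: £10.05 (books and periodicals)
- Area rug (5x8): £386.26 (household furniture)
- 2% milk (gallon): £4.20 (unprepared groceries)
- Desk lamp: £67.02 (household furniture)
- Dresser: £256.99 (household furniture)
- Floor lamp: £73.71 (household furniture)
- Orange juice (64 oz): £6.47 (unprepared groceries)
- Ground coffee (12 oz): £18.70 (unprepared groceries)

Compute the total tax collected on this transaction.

£39.42

Used textbook £36.28: books and periodicals → 0% → £0.00
Granola (1 lb) £7.34: unprepared groceries → 9.75% → £0.71565
Children's picture book £10.05: books and periodicals → 0% → £0.00
Area rug (5x8) £386.26: household furniture, £300.00 or more → 8.25% → £31.86645
2% milk (gallon) £4.20: unprepared groceries → 9.75% → £0.4095
Desk lamp £67.02: household furniture, under £300.00 → 1% → £0.6702
Dresser £256.99: household furniture, under £300.00 → 1% → £2.5699
Floor lamp £73.71: household furniture, under £300.00 → 1% → £0.7371
Orange juice (64 oz) £6.47: unprepared groceries → 9.75% → £0.630825
Ground coffee (12 oz) £18.70: unprepared groceries → 9.75% → £1.82325
Unrounded tax sum = £39.422875 → £39.42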